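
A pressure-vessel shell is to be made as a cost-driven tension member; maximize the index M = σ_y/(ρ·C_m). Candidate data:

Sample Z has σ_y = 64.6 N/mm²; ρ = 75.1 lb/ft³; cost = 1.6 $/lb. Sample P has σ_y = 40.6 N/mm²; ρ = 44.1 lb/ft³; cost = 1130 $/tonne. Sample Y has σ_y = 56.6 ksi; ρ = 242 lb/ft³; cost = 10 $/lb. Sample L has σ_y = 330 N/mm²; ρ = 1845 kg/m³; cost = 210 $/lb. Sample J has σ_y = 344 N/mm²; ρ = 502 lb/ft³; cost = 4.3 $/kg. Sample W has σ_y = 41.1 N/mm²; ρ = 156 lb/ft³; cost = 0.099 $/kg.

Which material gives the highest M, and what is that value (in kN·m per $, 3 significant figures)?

sample W, M = 166 kN·m per $

Putting every candidate on a common basis:
  sample Z: σ_y = 64.60 MPa, ρ = 1203 kg/m³, cost = 3.527 $/kg
  sample P: σ_y = 40.60 MPa, ρ = 706.4 kg/m³, cost = 1.130 $/kg
  sample Y: σ_y = 390.2 MPa, ρ = 3876 kg/m³, cost = 22.05 $/kg
  sample L: σ_y = 330.0 MPa, ρ = 1845 kg/m³, cost = 463.0 $/kg
  sample J: σ_y = 344.0 MPa, ρ = 8041 kg/m³, cost = 4.300 $/kg
  sample W: σ_y = 41.10 MPa, ρ = 2499 kg/m³, cost = 0.09900 $/kg
  sample W: M = 166 kN·m per $
  sample P: M = 50.9 kN·m per $
  sample Z: M = 15.2 kN·m per $
  sample J: M = 9.95 kN·m per $
  sample Y: M = 4.57 kN·m per $
  sample L: M = 0.386 kN·m per $
The maximum is for sample W.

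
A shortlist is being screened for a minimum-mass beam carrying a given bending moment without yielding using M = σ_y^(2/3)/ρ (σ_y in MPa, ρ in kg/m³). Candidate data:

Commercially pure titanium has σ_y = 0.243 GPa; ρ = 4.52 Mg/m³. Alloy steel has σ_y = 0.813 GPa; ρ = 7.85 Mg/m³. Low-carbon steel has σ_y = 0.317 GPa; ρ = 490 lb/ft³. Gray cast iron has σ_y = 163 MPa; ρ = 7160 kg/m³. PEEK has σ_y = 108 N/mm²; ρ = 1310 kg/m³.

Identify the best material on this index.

PEEK

Normalizing units and computing the index:
  commercially pure titanium: σ_y = 243.0 MPa, ρ = 4520 kg/m³
  alloy steel: σ_y = 813.0 MPa, ρ = 7850 kg/m³
  low-carbon steel: σ_y = 317.0 MPa, ρ = 7849 kg/m³
  gray cast iron: σ_y = 163.0 MPa, ρ = 7160 kg/m³
  PEEK: σ_y = 108.0 MPa, ρ = 1310 kg/m³
  PEEK: M = 17.3×10⁻³
  alloy steel: M = 11.1×10⁻³
  commercially pure titanium: M = 8.62×10⁻³
  low-carbon steel: M = 5.92×10⁻³
  gray cast iron: M = 4.17×10⁻³
Highest index: PEEK.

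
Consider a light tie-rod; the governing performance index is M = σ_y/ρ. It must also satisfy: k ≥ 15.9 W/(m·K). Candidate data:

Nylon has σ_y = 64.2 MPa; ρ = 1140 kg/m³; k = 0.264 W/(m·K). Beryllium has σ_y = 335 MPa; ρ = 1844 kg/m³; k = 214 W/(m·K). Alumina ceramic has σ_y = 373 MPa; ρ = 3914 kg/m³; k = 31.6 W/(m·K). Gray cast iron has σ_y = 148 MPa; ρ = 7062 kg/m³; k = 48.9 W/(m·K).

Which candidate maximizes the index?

Screen on constraints: k ≥ 15.9 W/(m·K). Survivors: beryllium, alumina ceramic, gray cast iron.
Per-candidate index values:
  beryllium: M = 182 kN·m/kg
  alumina ceramic: M = 95.3 kN·m/kg
  gray cast iron: M = 21.0 kN·m/kg
Highest index: beryllium.

beryllium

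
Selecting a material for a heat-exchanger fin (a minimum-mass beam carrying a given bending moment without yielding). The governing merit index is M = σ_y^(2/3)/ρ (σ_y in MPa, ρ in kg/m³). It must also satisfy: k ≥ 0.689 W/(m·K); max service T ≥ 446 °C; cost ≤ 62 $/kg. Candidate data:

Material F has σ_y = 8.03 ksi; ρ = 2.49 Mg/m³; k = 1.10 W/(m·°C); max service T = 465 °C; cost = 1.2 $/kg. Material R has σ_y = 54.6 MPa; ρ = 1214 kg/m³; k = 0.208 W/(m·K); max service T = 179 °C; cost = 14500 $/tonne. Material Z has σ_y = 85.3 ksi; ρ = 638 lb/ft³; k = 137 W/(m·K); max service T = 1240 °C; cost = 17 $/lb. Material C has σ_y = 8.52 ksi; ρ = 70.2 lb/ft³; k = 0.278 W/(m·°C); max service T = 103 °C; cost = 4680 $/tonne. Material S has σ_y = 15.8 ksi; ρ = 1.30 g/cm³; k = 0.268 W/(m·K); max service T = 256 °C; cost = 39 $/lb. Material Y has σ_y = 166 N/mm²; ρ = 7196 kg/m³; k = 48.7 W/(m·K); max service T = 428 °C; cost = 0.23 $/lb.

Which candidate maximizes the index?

material Z

Screen on constraints: k ≥ 0.689 W/(m·K); max service T ≥ 446 °C; cost ≤ 62 $/kg. Survivors: material F, material Z.
Putting every candidate on a common basis:
  material F: σ_y = 55.36 MPa, ρ = 2490 kg/m³
  material Z: σ_y = 588.1 MPa, ρ = 10220 kg/m³
  material Z: M = 6.87×10⁻³
  material F: M = 5.83×10⁻³
Highest index: material Z.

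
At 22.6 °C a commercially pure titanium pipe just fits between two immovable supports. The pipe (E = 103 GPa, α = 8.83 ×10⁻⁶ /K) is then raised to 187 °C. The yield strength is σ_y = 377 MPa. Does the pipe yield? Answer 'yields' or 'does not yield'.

does not yield

ΔT = 164.4 K. Constrained thermal stress σ = E·α·ΔT = 103.0×10³ MPa × 8.83×10⁻⁶ × 164.4 = 150 MPa (compressive).
Compare to σ_y = 377 MPa: σ < σ_y, so it does not yield.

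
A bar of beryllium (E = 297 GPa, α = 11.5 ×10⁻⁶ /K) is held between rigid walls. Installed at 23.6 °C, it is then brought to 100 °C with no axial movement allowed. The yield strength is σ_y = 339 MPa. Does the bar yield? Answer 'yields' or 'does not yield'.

does not yield

ΔT = 76.40 K. Constrained thermal stress σ = E·α·ΔT = 297.0×10³ MPa × 11.5×10⁻⁶ × 76.40 = 261 MPa (compressive).
Compare to σ_y = 339 MPa: σ < σ_y, so it does not yield.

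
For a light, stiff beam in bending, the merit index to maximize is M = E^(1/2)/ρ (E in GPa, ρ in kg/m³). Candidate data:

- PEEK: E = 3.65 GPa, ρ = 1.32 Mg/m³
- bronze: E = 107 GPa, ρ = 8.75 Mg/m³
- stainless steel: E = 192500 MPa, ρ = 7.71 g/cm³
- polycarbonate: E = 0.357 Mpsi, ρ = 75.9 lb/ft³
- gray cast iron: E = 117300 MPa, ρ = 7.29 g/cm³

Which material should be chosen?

Normalizing units and computing the index:
  PEEK: E = 3.650 GPa, ρ = 1320 kg/m³
  bronze: E = 107.0 GPa, ρ = 8750 kg/m³
  stainless steel: E = 192.5 GPa, ρ = 7710 kg/m³
  polycarbonate: E = 2.461 GPa, ρ = 1216 kg/m³
  gray cast iron: E = 117.3 GPa, ρ = 7290 kg/m³
  stainless steel: M = 1.80×10⁻³
  gray cast iron: M = 1.49×10⁻³
  PEEK: M = 1.45×10⁻³
  polycarbonate: M = 1.29×10⁻³
  bronze: M = 1.18×10⁻³
The maximum is for stainless steel.

stainless steel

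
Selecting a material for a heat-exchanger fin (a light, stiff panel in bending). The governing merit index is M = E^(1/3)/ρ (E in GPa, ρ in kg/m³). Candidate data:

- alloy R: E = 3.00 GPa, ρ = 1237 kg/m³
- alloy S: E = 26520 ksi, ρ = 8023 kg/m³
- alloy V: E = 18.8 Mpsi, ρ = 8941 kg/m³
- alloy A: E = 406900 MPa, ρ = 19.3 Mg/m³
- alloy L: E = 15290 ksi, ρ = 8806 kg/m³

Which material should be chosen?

alloy R

Convert each candidate to consistent units, then evaluate M:
  alloy R: E = 3.000 GPa, ρ = 1237 kg/m³
  alloy S: E = 182.8 GPa, ρ = 8023 kg/m³
  alloy V: E = 129.6 GPa, ρ = 8941 kg/m³
  alloy A: E = 406.9 GPa, ρ = 19300 kg/m³
  alloy L: E = 105.4 GPa, ρ = 8806 kg/m³
  alloy R: M = 1.17×10⁻³
  alloy S: M = 0.707×10⁻³
  alloy V: M = 0.566×10⁻³
  alloy L: M = 0.536×10⁻³
  alloy A: M = 0.384×10⁻³
Highest index: alloy R.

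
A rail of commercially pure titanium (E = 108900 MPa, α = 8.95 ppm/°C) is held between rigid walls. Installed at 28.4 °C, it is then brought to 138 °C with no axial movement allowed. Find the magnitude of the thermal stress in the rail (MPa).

E = 108900 MPa = 108.9 GPa.
ΔT = 109.6 K. Constrained thermal stress σ = E·α·ΔT = 108.9×10³ MPa × 8.95×10⁻⁶ × 109.6 = 107 MPa (compressive).

107 MPa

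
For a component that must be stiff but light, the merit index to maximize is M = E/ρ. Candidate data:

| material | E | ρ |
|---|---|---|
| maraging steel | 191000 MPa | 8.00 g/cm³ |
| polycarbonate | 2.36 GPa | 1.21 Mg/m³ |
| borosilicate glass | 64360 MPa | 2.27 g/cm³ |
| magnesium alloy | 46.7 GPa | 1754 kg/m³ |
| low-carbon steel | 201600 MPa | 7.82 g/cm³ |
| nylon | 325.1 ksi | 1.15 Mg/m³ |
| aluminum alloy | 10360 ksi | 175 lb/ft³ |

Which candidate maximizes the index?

borosilicate glass

Normalizing units and computing the index:
  maraging steel: E = 191.0 GPa, ρ = 8000 kg/m³
  polycarbonate: E = 2.360 GPa, ρ = 1210 kg/m³
  borosilicate glass: E = 64.36 GPa, ρ = 2270 kg/m³
  magnesium alloy: E = 46.70 GPa, ρ = 1754 kg/m³
  low-carbon steel: E = 201.6 GPa, ρ = 7820 kg/m³
  nylon: E = 2.241 GPa, ρ = 1150 kg/m³
  aluminum alloy: E = 71.43 GPa, ρ = 2803 kg/m³
  borosilicate glass: M = 28.4 MN·m/kg
  magnesium alloy: M = 26.6 MN·m/kg
  low-carbon steel: M = 25.8 MN·m/kg
  aluminum alloy: M = 25.5 MN·m/kg
  maraging steel: M = 23.9 MN·m/kg
  polycarbonate: M = 1.95 MN·m/kg
  nylon: M = 1.95 MN·m/kg
The maximum is for borosilicate glass.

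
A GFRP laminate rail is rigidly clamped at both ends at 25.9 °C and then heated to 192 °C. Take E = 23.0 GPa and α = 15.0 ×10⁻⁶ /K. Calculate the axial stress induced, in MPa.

57.3 MPa

ΔT = 166.1 K. Constrained thermal stress σ = E·α·ΔT = 23.00×10³ MPa × 15.0×10⁻⁶ × 166.1 = 57.3 MPa (compressive).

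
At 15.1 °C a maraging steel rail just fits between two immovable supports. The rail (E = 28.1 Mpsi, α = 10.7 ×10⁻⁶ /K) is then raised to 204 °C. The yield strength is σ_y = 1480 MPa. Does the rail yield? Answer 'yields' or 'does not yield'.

E = 28.1 Mpsi = 193.7 GPa.
ΔT = 188.9 K. Constrained thermal stress σ = E·α·ΔT = 193.7×10³ MPa × 10.7×10⁻⁶ × 188.9 = 392 MPa (compressive).
Compare to σ_y = 1480 MPa: σ < σ_y, so it does not yield.

does not yield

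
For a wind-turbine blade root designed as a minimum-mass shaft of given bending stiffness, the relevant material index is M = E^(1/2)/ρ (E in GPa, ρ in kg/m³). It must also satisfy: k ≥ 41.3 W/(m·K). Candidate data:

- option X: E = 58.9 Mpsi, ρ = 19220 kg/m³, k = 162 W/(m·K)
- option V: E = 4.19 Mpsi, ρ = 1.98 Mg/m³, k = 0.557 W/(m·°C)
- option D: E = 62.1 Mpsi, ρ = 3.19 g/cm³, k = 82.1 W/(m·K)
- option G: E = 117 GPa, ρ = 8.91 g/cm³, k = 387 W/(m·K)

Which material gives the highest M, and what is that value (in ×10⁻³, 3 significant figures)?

option D, M = 6.49×10⁻³

Screen on constraints: k ≥ 41.3 W/(m·K). Survivors: option X, option D, option G.
Convert each candidate to consistent units, then evaluate M:
  option X: E = 406.1 GPa, ρ = 19220 kg/m³
  option D: E = 428.2 GPa, ρ = 3190 kg/m³
  option G: E = 117.0 GPa, ρ = 8910 kg/m³
  option D: M = 6.49×10⁻³
  option G: M = 1.21×10⁻³
  option X: M = 1.05×10⁻³
Highest index: option D.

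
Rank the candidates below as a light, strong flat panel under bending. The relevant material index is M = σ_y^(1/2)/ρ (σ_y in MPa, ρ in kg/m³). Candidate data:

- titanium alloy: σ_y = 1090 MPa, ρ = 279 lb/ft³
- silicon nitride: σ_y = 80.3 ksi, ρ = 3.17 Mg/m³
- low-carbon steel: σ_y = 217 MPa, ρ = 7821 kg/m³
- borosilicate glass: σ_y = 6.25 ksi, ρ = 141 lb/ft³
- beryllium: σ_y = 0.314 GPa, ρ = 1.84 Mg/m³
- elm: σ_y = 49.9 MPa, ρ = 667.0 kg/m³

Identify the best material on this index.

In SI units:
  titanium alloy: σ_y = 1090 MPa, ρ = 4469 kg/m³
  silicon nitride: σ_y = 553.6 MPa, ρ = 3170 kg/m³
  low-carbon steel: σ_y = 217.0 MPa, ρ = 7821 kg/m³
  borosilicate glass: σ_y = 43.09 MPa, ρ = 2259 kg/m³
  beryllium: σ_y = 314.0 MPa, ρ = 1840 kg/m³
  elm: σ_y = 49.90 MPa, ρ = 667.0 kg/m³
  elm: M = 10.6×10⁻³
  beryllium: M = 9.63×10⁻³
  silicon nitride: M = 7.42×10⁻³
  titanium alloy: M = 7.39×10⁻³
  borosilicate glass: M = 2.91×10⁻³
  low-carbon steel: M = 1.88×10⁻³
Elm ranks first.

elm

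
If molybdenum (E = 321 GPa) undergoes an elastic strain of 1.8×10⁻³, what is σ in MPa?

σ = E·ε = 321000 MPa × 1.8×10⁻³ = 578 MPa.

578 MPa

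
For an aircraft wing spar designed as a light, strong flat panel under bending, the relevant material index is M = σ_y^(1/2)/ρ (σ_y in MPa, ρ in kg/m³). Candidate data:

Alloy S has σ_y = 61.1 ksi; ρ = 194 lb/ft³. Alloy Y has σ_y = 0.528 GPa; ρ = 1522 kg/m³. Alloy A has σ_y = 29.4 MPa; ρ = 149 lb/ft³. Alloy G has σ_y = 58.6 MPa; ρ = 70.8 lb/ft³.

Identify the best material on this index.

Convert each candidate to consistent units, then evaluate M:
  alloy S: σ_y = 421.3 MPa, ρ = 3108 kg/m³
  alloy Y: σ_y = 528.0 MPa, ρ = 1522 kg/m³
  alloy A: σ_y = 29.40 MPa, ρ = 2387 kg/m³
  alloy G: σ_y = 58.60 MPa, ρ = 1134 kg/m³
  alloy Y: M = 15.1×10⁻³
  alloy G: M = 6.75×10⁻³
  alloy S: M = 6.60×10⁻³
  alloy A: M = 2.27×10⁻³
Alloy Y has the largest M.

alloy Y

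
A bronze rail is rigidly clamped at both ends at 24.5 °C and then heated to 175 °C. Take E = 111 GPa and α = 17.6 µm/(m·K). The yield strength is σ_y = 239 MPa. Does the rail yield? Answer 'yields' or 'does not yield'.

ΔT = 150.5 K. Constrained thermal stress σ = E·α·ΔT = 111.0×10³ MPa × 17.6×10⁻⁶ × 150.5 = 294 MPa (compressive).
Compare to σ_y = 239 MPa: σ ≥ σ_y, so it yields.

yields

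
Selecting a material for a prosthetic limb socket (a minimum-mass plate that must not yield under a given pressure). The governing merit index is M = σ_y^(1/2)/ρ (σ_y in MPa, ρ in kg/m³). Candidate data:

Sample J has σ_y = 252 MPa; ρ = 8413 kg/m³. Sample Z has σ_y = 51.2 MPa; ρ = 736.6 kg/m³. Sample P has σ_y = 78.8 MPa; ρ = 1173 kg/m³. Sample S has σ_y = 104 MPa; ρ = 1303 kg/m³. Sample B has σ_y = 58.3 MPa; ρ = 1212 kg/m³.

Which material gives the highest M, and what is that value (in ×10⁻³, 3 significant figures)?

Evaluate M for each candidate:
  sample Z: M = 9.71×10⁻³
  sample S: M = 7.83×10⁻³
  sample P: M = 7.57×10⁻³
  sample B: M = 6.30×10⁻³
  sample J: M = 1.89×10⁻³
Highest index: sample Z.

sample Z, M = 9.71×10⁻³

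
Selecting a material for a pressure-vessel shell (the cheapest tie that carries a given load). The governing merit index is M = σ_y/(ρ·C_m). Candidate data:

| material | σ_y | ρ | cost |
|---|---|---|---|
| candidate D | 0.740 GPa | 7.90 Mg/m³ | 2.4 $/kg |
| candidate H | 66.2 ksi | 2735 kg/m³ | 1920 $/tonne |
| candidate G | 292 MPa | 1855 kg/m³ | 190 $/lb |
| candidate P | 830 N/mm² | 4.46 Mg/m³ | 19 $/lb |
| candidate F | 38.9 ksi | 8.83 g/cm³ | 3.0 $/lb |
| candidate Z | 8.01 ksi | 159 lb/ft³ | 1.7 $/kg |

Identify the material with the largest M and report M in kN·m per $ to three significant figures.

Convert each candidate to consistent units, then evaluate M:
  candidate D: σ_y = 740.0 MPa, ρ = 7900 kg/m³, cost = 2.400 $/kg
  candidate H: σ_y = 456.4 MPa, ρ = 2735 kg/m³, cost = 1.920 $/kg
  candidate G: σ_y = 292.0 MPa, ρ = 1855 kg/m³, cost = 418.9 $/kg
  candidate P: σ_y = 830.0 MPa, ρ = 4460 kg/m³, cost = 41.89 $/kg
  candidate F: σ_y = 268.2 MPa, ρ = 8830 kg/m³, cost = 6.614 $/kg
  candidate Z: σ_y = 55.23 MPa, ρ = 2547 kg/m³, cost = 1.700 $/kg
  candidate H: M = 86.9 kN·m per $
  candidate D: M = 39.0 kN·m per $
  candidate Z: M = 12.8 kN·m per $
  candidate F: M = 4.59 kN·m per $
  candidate P: M = 4.44 kN·m per $
  candidate G: M = 0.376 kN·m per $
The maximum is for candidate H.

candidate H, M = 86.9 kN·m per $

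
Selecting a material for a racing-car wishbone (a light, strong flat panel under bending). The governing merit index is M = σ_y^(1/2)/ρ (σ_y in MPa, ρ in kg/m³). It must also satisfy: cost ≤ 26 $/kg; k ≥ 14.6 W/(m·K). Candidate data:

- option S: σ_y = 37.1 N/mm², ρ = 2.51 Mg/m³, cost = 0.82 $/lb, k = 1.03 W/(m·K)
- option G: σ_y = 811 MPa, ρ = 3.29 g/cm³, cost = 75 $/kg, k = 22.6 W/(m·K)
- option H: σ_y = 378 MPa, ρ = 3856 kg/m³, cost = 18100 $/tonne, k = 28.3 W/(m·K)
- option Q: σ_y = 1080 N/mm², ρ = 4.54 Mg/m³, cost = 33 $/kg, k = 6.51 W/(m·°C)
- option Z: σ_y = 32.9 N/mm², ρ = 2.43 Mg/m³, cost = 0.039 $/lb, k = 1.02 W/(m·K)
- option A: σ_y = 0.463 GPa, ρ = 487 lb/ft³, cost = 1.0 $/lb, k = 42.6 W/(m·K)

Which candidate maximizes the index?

option H

Screen on constraints: cost ≤ 26 $/kg; k ≥ 14.6 W/(m·K). Survivors: option H, option A.
Putting every candidate on a common basis:
  option H: σ_y = 378.0 MPa, ρ = 3856 kg/m³
  option A: σ_y = 463.0 MPa, ρ = 7801 kg/m³
  option H: M = 5.04×10⁻³
  option A: M = 2.76×10⁻³
Option H ranks first.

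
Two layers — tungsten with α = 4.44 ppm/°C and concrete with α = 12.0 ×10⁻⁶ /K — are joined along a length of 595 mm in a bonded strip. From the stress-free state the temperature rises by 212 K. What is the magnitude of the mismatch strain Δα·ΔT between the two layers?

1.60×10⁻³

Δα = |4.44 − 12.0|×10⁻⁶/K = 7.56×10⁻⁶/K.
Mismatch strain = Δα·ΔT = 7.56×10⁻⁶ × 212.0 = 1.60×10⁻³.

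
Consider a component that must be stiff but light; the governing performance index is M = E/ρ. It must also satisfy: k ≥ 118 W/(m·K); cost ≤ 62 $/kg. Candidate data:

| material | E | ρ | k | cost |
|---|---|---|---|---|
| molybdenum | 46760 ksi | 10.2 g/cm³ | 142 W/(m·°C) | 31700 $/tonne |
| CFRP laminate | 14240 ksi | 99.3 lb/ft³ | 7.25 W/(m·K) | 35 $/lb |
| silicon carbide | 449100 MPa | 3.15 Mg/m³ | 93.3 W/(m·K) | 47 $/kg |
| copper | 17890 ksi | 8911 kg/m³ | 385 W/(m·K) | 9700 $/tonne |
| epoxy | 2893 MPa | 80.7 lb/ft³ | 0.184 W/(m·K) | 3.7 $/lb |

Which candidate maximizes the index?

molybdenum

Screen on constraints: k ≥ 118 W/(m·K); cost ≤ 62 $/kg. Survivors: molybdenum, copper.
After converting to SI:
  molybdenum: E = 322.4 GPa, ρ = 10200 kg/m³
  copper: E = 123.3 GPa, ρ = 8911 kg/m³
  molybdenum: M = 31.6 MN·m/kg
  copper: M = 13.8 MN·m/kg
The maximum is for molybdenum.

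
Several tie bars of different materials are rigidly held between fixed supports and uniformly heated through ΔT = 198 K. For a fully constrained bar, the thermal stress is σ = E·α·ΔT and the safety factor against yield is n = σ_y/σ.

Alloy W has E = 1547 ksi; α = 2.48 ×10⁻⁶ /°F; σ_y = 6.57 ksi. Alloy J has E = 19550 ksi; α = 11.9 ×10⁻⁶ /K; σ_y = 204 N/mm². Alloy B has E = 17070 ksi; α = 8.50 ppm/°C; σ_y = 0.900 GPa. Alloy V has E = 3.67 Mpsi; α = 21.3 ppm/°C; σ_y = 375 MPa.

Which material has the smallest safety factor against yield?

With everything in SI (GPa, ×10⁻⁶/K, MPa):
  alloy W: E = 10.67, α = 4.46, σ_y = 45.30 → σ = 9.43 MPa, n = 4.80
  alloy J: E = 134.8, α = 11.9, σ_y = 204.0 → σ = 318 MPa, n = 0.642
  alloy B: E = 117.7, α = 8.50, σ_y = 900.0 → σ = 198 MPa, n = 4.54
  alloy V: E = 25.30, α = 21.3, σ_y = 375.0 → σ = 107 MPa, n = 3.51
Alloy J has the lowest safety factor, n = 0.642.

alloy J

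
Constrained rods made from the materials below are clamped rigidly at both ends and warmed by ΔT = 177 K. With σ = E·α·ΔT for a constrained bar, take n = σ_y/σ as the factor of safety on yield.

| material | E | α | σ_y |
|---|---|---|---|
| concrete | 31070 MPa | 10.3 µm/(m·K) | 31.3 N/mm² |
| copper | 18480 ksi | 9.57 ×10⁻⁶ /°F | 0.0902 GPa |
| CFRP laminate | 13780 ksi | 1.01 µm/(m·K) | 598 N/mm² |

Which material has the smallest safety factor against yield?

In consistent units (E in GPa, α in ×10⁻⁶/K, σ_y in MPa):
  concrete: E = 31.07, α = 10.3, σ_y = 31.30 → σ = 56.6 MPa, n = 0.553
  copper: E = 127.4, α = 17.2, σ_y = 90.20 → σ = 388 MPa, n = 0.232
  CFRP laminate: E = 95.01, α = 1.01, σ_y = 598.0 → σ = 17.0 MPa, n = 35.2
Smallest n: copper with n = 0.232.

copper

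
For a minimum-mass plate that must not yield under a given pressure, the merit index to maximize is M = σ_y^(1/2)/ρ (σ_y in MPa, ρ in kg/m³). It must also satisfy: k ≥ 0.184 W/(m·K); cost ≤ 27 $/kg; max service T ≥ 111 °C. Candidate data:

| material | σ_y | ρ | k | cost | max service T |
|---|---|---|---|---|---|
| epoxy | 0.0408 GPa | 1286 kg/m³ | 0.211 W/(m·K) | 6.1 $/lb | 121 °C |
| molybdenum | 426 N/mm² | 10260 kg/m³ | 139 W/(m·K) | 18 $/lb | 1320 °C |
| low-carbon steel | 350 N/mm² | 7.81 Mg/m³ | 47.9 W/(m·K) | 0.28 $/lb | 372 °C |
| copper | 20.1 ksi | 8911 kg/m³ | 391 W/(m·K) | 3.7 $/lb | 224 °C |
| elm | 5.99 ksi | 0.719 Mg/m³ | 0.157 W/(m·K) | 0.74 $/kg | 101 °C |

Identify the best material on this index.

epoxy

Screen on constraints: k ≥ 0.184 W/(m·K); cost ≤ 27 $/kg; max service T ≥ 111 °C. Survivors: epoxy, low-carbon steel, copper.
In SI units:
  epoxy: σ_y = 40.80 MPa, ρ = 1286 kg/m³
  low-carbon steel: σ_y = 350.0 MPa, ρ = 7810 kg/m³
  copper: σ_y = 138.6 MPa, ρ = 8911 kg/m³
  epoxy: M = 4.97×10⁻³
  low-carbon steel: M = 2.40×10⁻³
  copper: M = 1.32×10⁻³
The maximum is for epoxy.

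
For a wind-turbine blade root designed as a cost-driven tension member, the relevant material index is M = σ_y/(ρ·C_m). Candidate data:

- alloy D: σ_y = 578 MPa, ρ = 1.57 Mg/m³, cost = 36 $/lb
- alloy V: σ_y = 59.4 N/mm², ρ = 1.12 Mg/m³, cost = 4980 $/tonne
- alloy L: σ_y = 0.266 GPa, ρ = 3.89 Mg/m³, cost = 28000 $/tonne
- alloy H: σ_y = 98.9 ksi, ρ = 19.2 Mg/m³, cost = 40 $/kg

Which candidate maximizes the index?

Putting every candidate on a common basis:
  alloy D: σ_y = 578.0 MPa, ρ = 1570 kg/m³, cost = 79.37 $/kg
  alloy V: σ_y = 59.40 MPa, ρ = 1120 kg/m³, cost = 4.980 $/kg
  alloy L: σ_y = 266.0 MPa, ρ = 3890 kg/m³, cost = 28.00 $/kg
  alloy H: σ_y = 681.9 MPa, ρ = 19200 kg/m³, cost = 40.00 $/kg
  alloy V: M = 10.6 kN·m per $
  alloy D: M = 4.64 kN·m per $
  alloy L: M = 2.44 kN·m per $
  alloy H: M = 0.888 kN·m per $
Alloy V ranks first.

alloy V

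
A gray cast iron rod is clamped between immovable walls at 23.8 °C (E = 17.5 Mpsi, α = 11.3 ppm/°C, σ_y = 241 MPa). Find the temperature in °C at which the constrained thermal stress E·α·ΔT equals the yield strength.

E = 17.5 Mpsi = 120.7 GPa.
E·α·ΔT = 241.0 MPa ⇒ ΔT = 241.0 / (120.7×10³ × 11.3×10⁻⁶) = 176.8 K.
T = 23.8 + 176.8 = 200.6 °C.

201 °C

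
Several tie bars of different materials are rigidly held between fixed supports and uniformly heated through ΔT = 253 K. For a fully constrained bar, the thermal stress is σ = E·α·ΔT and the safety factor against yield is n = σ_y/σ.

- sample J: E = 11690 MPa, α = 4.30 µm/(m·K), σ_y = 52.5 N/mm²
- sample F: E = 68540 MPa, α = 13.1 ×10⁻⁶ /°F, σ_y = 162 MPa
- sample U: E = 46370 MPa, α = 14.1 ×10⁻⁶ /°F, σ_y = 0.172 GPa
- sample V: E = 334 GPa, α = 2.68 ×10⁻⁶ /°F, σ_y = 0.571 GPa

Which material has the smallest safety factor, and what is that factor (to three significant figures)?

sample F, n = 0.396

Per material, after unit conversion:
  sample J: E = 11.69, α = 4.30, σ_y = 52.50 → σ = 12.7 MPa, n = 4.13
  sample F: E = 68.54, α = 23.6, σ_y = 162.0 → σ = 409 MPa, n = 0.396
  sample U: E = 46.37, α = 25.4, σ_y = 172.0 → σ = 298 MPa, n = 0.578
  sample V: E = 334.0, α = 4.82, σ_y = 571.0 → σ = 408 MPa, n = 1.40
Sample F has the lowest safety factor, n = 0.396.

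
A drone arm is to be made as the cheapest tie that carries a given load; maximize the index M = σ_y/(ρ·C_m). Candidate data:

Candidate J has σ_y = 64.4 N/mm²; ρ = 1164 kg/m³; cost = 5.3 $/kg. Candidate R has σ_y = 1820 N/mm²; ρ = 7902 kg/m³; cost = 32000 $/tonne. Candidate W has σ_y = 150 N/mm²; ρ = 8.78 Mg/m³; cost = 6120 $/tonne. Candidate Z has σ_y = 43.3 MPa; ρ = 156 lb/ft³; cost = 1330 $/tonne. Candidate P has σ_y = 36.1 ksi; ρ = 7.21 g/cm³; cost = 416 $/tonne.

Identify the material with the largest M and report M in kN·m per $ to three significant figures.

candidate P, M = 83.0 kN·m per $

After converting to SI:
  candidate J: σ_y = 64.40 MPa, ρ = 1164 kg/m³, cost = 5.300 $/kg
  candidate R: σ_y = 1820 MPa, ρ = 7902 kg/m³, cost = 32.00 $/kg
  candidate W: σ_y = 150.0 MPa, ρ = 8780 kg/m³, cost = 6.120 $/kg
  candidate Z: σ_y = 43.30 MPa, ρ = 2499 kg/m³, cost = 1.330 $/kg
  candidate P: σ_y = 248.9 MPa, ρ = 7210 kg/m³, cost = 0.4160 $/kg
  candidate P: M = 83.0 kN·m per $
  candidate Z: M = 13.0 kN·m per $
  candidate J: M = 10.4 kN·m per $
  candidate R: M = 7.20 kN·m per $
  candidate W: M = 2.79 kN·m per $
Highest index: candidate P.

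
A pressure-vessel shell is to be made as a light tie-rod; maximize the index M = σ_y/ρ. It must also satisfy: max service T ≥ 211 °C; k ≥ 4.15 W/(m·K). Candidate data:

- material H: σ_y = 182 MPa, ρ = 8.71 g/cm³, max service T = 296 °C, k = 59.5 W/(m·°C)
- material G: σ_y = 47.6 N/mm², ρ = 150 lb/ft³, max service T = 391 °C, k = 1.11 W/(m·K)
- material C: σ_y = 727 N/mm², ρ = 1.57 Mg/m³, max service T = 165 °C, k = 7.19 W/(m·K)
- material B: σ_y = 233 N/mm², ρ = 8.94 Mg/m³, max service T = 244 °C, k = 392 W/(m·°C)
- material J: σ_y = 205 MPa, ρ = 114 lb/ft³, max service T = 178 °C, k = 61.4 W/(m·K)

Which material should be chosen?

Screen on constraints: max service T ≥ 211 °C; k ≥ 4.15 W/(m·K). Survivors: material H, material B.
In SI units:
  material H: σ_y = 182.0 MPa, ρ = 8710 kg/m³
  material B: σ_y = 233.0 MPa, ρ = 8940 kg/m³
  material B: M = 26.1 kN·m/kg
  material H: M = 20.9 kN·m/kg
The maximum is for material B.

material B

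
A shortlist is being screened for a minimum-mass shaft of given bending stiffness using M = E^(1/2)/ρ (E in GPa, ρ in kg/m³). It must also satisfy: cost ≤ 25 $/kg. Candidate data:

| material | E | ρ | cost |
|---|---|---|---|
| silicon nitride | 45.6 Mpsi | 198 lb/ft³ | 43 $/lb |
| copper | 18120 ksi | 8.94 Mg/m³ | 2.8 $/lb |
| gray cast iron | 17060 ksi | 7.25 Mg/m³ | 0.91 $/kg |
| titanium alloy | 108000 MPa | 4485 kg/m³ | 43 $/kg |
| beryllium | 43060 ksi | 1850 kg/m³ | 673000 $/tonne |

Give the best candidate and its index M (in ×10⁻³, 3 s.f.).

Screen on constraints: cost ≤ 25 $/kg. Survivors: copper, gray cast iron.
Putting every candidate on a common basis:
  copper: E = 124.9 GPa, ρ = 8940 kg/m³
  gray cast iron: E = 117.6 GPa, ρ = 7250 kg/m³
  gray cast iron: M = 1.50×10⁻³
  copper: M = 1.25×10⁻³
Highest index: gray cast iron.

gray cast iron, M = 1.50×10⁻³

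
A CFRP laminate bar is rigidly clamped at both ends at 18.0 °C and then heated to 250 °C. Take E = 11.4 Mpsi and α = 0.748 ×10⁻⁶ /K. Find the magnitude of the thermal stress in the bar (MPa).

E = 11.4 Mpsi = 78.60 GPa.
ΔT = 232.0 K. Constrained thermal stress σ = E·α·ΔT = 78.60×10³ MPa × 0.748×10⁻⁶ × 232.0 = 13.6 MPa (compressive).

13.6 MPa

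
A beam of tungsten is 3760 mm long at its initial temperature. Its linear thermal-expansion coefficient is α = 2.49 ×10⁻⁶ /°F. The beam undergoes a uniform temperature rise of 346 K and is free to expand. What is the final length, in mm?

3765.8 mm

Convert α: 2.49×10⁻⁶/°F × (9/5) = 4.48×10⁻⁶/K.
ΔL = α·L₀·ΔT = 4.48×10⁻⁶ × 3760 mm × 346.0 K = 5.83 mm.
L = L₀ + ΔL = 3760 + 5.83 = 3765.8 mm.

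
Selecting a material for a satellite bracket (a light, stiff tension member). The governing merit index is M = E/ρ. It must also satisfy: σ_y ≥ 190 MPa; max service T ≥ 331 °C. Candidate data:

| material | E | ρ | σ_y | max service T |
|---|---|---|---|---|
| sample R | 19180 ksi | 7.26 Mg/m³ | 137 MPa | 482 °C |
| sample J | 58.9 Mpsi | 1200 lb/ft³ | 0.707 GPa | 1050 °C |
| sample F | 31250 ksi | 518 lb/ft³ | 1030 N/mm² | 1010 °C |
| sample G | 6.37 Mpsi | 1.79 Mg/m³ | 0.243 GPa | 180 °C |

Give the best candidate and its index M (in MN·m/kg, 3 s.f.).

Screen on constraints: σ_y ≥ 190 MPa; max service T ≥ 331 °C. Survivors: sample J, sample F.
Putting every candidate on a common basis:
  sample J: E = 406.1 GPa, ρ = 19220 kg/m³
  sample F: E = 215.5 GPa, ρ = 8298 kg/m³
  sample F: M = 26.0 MN·m/kg
  sample J: M = 21.1 MN·m/kg
Sample F ranks first.

sample F, M = 26.0 MN·m/kg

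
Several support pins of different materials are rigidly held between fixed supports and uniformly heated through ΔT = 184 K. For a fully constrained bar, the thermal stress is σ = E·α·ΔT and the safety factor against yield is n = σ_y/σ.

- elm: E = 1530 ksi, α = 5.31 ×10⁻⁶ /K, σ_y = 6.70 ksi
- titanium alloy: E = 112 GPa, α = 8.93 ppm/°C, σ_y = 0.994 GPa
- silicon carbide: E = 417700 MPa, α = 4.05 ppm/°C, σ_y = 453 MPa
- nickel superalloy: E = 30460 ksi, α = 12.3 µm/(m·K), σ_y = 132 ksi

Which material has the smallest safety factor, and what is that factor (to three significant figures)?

silicon carbide, n = 1.46

Converting E to GPa, α to ×10⁻⁶/K, σ_y to MPa, then σ and n for each:
  elm: E = 10.55, α = 5.31, σ_y = 46.19 → σ = 10.3 MPa, n = 4.48
  titanium alloy: E = 112.0, α = 8.93, σ_y = 994.0 → σ = 184 MPa, n = 5.40
  silicon carbide: E = 417.7, α = 4.05, σ_y = 453.0 → σ = 311 MPa, n = 1.46
  nickel superalloy: E = 210.0, α = 12.3, σ_y = 910.1 → σ = 475 MPa, n = 1.91
Smallest n: silicon carbide with n = 1.46.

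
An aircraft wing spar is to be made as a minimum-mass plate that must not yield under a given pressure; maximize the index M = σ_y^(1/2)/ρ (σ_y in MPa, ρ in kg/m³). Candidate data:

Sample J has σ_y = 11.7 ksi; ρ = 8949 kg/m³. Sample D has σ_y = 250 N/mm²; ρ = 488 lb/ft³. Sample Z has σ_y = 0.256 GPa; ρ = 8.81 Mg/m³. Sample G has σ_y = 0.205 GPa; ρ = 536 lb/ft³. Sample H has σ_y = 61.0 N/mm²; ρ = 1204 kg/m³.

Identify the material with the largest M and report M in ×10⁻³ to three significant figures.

Normalizing units and computing the index:
  sample J: σ_y = 80.67 MPa, ρ = 8949 kg/m³
  sample D: σ_y = 250.0 MPa, ρ = 7817 kg/m³
  sample Z: σ_y = 256.0 MPa, ρ = 8810 kg/m³
  sample G: σ_y = 205.0 MPa, ρ = 8586 kg/m³
  sample H: σ_y = 61.00 MPa, ρ = 1204 kg/m³
  sample H: M = 6.49×10⁻³
  sample D: M = 2.02×10⁻³
  sample Z: M = 1.82×10⁻³
  sample G: M = 1.67×10⁻³
  sample J: M = 1.00×10⁻³
Sample H ranks first.

sample H, M = 6.49×10⁻³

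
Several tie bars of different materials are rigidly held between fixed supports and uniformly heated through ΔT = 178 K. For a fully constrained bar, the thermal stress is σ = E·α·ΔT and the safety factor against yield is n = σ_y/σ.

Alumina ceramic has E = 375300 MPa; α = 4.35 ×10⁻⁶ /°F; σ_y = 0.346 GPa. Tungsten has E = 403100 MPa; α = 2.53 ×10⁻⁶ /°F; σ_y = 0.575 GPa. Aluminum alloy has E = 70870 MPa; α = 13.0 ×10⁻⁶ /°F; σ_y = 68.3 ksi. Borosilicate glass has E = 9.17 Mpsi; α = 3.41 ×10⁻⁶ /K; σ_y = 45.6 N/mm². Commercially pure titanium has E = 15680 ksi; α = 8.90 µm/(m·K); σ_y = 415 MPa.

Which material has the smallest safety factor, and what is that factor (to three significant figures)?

In consistent units (E in GPa, α in ×10⁻⁶/K, σ_y in MPa):
  alumina ceramic: E = 375.3, α = 7.83, σ_y = 346.0 → σ = 523 MPa, n = 0.661
  tungsten: E = 403.1, α = 4.55, σ_y = 575.0 → σ = 327 MPa, n = 1.76
  aluminum alloy: E = 70.87, α = 23.4, σ_y = 470.9 → σ = 295 MPa, n = 1.60
  borosilicate glass: E = 63.22, α = 3.41, σ_y = 45.60 → σ = 38.4 MPa, n = 1.19
  commercially pure titanium: E = 108.1, α = 8.90, σ_y = 415.0 → σ = 171 MPa, n = 2.42
Smallest n: alumina ceramic with n = 0.661.

alumina ceramic, n = 0.661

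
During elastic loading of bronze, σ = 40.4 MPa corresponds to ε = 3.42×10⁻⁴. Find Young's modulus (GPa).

118 GPa

E = σ/ε = 40.4 MPa / 3.42×10⁻⁴ = 118100 MPa = 118 GPa.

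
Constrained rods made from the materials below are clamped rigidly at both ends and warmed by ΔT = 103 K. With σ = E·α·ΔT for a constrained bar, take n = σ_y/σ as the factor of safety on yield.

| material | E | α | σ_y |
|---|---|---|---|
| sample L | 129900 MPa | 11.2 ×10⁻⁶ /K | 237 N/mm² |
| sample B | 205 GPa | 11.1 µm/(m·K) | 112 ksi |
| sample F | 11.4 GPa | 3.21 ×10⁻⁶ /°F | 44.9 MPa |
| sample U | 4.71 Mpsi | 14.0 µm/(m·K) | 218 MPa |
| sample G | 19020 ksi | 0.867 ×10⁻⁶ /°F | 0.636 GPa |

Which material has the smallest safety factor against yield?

In consistent units (E in GPa, α in ×10⁻⁶/K, σ_y in MPa):
  sample L: E = 129.9, α = 11.2, σ_y = 237.0 → σ = 150 MPa, n = 1.58
  sample B: E = 205.0, α = 11.1, σ_y = 772.2 → σ = 234 MPa, n = 3.29
  sample F: E = 11.40, α = 5.78, σ_y = 44.90 → σ = 6.78 MPa, n = 6.62
  sample U: E = 32.47, α = 14.0, σ_y = 218.0 → σ = 46.8 MPa, n = 4.66
  sample G: E = 131.1, α = 1.56, σ_y = 636.0 → σ = 21.1 MPa, n = 30.2
The minimum is sample L at n = 1.58.

sample L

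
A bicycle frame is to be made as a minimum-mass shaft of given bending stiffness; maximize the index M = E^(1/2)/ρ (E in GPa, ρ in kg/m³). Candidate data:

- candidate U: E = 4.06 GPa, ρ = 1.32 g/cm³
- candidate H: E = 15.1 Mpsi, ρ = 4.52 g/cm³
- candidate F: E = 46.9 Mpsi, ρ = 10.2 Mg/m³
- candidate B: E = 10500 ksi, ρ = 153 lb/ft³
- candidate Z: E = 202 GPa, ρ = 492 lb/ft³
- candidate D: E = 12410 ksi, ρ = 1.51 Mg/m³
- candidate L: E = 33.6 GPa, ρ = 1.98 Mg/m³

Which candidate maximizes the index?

candidate D

After converting to SI:
  candidate U: E = 4.060 GPa, ρ = 1320 kg/m³
  candidate H: E = 104.1 GPa, ρ = 4520 kg/m³
  candidate F: E = 323.4 GPa, ρ = 10200 kg/m³
  candidate B: E = 72.39 GPa, ρ = 2451 kg/m³
  candidate Z: E = 202.0 GPa, ρ = 7881 kg/m³
  candidate D: E = 85.56 GPa, ρ = 1510 kg/m³
  candidate L: E = 33.60 GPa, ρ = 1980 kg/m³
  candidate D: M = 6.13×10⁻³
  candidate B: M = 3.47×10⁻³
  candidate L: M = 2.93×10⁻³
  candidate H: M = 2.26×10⁻³
  candidate Z: M = 1.80×10⁻³
  candidate F: M = 1.76×10⁻³
  candidate U: M = 1.53×10⁻³
The maximum is for candidate D.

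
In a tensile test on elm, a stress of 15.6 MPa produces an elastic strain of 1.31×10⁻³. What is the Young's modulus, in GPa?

E = σ/ε = 15.6 MPa / 1.31×10⁻³ = 11910 MPa = 11.9 GPa.

11.9 GPa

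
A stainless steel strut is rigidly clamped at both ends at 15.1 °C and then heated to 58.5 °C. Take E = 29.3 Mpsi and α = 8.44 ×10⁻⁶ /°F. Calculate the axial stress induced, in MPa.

E = 29.3 Mpsi = 202.0 GPa.
α = 8.44×10⁻⁶/°F × 9/5 = 15.2×10⁻⁶/K.
ΔT = 43.40 K. Constrained thermal stress σ = E·α·ΔT = 202.0×10³ MPa × 15.2×10⁻⁶ × 43.40 = 133 MPa (compressive).

133 MPa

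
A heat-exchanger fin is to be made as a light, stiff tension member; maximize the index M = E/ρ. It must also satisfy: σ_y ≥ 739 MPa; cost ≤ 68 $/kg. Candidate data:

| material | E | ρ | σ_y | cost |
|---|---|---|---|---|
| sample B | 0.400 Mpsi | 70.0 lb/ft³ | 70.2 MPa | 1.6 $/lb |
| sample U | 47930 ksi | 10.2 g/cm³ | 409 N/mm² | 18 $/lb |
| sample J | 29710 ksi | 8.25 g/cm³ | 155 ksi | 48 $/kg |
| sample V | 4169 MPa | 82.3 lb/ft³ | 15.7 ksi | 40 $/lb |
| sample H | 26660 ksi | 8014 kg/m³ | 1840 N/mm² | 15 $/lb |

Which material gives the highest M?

Screen on constraints: σ_y ≥ 739 MPa; cost ≤ 68 $/kg. Survivors: sample J, sample H.
Normalizing units and computing the index:
  sample J: E = 204.8 GPa, ρ = 8250 kg/m³
  sample H: E = 183.8 GPa, ρ = 8014 kg/m³
  sample J: M = 24.8 MN·m/kg
  sample H: M = 22.9 MN·m/kg
The maximum is for sample J.

sample J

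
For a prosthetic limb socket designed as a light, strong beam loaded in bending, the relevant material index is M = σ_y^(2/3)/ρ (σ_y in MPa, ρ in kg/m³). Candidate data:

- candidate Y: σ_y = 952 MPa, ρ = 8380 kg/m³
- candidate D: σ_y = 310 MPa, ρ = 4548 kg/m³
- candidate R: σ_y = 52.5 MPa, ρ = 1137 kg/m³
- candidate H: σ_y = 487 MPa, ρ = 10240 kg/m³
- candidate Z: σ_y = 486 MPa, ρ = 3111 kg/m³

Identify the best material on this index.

Computing M directly (units already consistent):
  candidate Z: M = 19.9×10⁻³
  candidate R: M = 12.3×10⁻³
  candidate Y: M = 11.5×10⁻³
  candidate D: M = 10.1×10⁻³
  candidate H: M = 6.04×10⁻³
Candidate Z has the largest M.

candidate Z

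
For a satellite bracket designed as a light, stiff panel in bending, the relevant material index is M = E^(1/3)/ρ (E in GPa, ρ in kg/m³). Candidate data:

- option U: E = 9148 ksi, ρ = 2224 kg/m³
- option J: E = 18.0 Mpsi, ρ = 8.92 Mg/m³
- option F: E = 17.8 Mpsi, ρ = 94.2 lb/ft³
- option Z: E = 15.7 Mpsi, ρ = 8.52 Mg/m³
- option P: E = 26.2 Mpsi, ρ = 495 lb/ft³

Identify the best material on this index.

After converting to SI:
  option U: E = 63.07 GPa, ρ = 2224 kg/m³
  option J: E = 124.1 GPa, ρ = 8920 kg/m³
  option F: E = 122.7 GPa, ρ = 1509 kg/m³
  option Z: E = 108.2 GPa, ρ = 8520 kg/m³
  option P: E = 180.6 GPa, ρ = 7929 kg/m³
  option F: M = 3.29×10⁻³
  option U: M = 1.79×10⁻³
  option P: M = 0.713×10⁻³
  option Z: M = 0.559×10⁻³
  option J: M = 0.559×10⁻³
Option F has the largest M.

option F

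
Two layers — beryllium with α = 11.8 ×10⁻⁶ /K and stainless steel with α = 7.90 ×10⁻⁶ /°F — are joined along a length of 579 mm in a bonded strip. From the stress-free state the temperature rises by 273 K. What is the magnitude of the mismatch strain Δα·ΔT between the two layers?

stainless steel: α = 7.90×10⁻⁶/°F × 9/5 = 14.2×10⁻⁶/K.
Δα = |11.8 − 14.2|×10⁻⁶/K = 2.42×10⁻⁶/K.
Mismatch strain = Δα·ΔT = 2.42×10⁻⁶ × 273.0 = 6.61×10⁻⁴.

6.61×10⁻⁴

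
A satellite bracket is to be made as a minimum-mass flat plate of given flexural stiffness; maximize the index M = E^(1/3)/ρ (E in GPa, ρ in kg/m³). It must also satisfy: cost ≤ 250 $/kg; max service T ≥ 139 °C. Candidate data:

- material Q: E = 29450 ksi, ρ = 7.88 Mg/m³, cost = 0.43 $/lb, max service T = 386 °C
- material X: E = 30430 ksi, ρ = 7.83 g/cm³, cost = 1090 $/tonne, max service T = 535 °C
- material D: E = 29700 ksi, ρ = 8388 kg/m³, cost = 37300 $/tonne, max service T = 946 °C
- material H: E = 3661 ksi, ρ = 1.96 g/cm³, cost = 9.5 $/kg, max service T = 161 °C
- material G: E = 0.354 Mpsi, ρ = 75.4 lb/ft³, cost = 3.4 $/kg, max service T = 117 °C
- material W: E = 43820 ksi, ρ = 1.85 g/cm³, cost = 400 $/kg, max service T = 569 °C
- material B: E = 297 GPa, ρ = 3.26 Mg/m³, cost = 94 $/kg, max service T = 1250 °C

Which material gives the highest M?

Screen on constraints: cost ≤ 250 $/kg; max service T ≥ 139 °C. Survivors: material Q, material X, material D, material H, material B.
Putting every candidate on a common basis:
  material Q: E = 203.1 GPa, ρ = 7880 kg/m³
  material X: E = 209.8 GPa, ρ = 7830 kg/m³
  material D: E = 204.8 GPa, ρ = 8388 kg/m³
  material H: E = 25.24 GPa, ρ = 1960 kg/m³
  material B: E = 297.0 GPa, ρ = 3260 kg/m³
  material B: M = 2.05×10⁻³
  material H: M = 1.50×10⁻³
  material X: M = 0.759×10⁻³
  material Q: M = 0.746×10⁻³
  material D: M = 0.703×10⁻³
The maximum is for material B.

material B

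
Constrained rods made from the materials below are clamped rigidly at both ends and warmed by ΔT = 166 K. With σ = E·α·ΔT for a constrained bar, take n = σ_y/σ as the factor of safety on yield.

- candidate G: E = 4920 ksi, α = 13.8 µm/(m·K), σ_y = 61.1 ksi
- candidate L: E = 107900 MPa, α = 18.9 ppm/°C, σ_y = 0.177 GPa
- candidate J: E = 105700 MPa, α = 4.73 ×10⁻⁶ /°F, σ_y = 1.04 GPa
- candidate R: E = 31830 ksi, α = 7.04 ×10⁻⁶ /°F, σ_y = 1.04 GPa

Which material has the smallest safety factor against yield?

candidate L

Per material, after unit conversion:
  candidate G: E = 33.92, α = 13.8, σ_y = 421.3 → σ = 77.7 MPa, n = 5.42
  candidate L: E = 107.9, α = 18.9, σ_y = 177.0 → σ = 339 MPa, n = 0.523
  candidate J: E = 105.7, α = 8.51, σ_y = 1040 → σ = 149 MPa, n = 6.96
  candidate R: E = 219.5, α = 12.7, σ_y = 1040 → σ = 462 MPa, n = 2.25
Candidate L has the lowest safety factor, n = 0.523.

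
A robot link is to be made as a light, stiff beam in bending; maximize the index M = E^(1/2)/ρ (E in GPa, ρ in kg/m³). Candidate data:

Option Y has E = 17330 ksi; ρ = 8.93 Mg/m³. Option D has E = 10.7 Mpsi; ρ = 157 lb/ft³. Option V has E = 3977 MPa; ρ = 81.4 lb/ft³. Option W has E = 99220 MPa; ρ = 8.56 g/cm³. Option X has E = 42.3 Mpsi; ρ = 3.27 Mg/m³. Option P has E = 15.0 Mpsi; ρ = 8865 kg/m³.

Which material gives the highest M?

In SI units:
  option Y: E = 119.5 GPa, ρ = 8930 kg/m³
  option D: E = 73.77 GPa, ρ = 2515 kg/m³
  option V: E = 3.977 GPa, ρ = 1304 kg/m³
  option W: E = 99.22 GPa, ρ = 8560 kg/m³
  option X: E = 291.6 GPa, ρ = 3270 kg/m³
  option P: E = 103.4 GPa, ρ = 8865 kg/m³
  option X: M = 5.22×10⁻³
  option D: M = 3.42×10⁻³
  option V: M = 1.53×10⁻³
  option Y: M = 1.22×10⁻³
  option W: M = 1.16×10⁻³
  option P: M = 1.15×10⁻³
Option X ranks first.

option X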